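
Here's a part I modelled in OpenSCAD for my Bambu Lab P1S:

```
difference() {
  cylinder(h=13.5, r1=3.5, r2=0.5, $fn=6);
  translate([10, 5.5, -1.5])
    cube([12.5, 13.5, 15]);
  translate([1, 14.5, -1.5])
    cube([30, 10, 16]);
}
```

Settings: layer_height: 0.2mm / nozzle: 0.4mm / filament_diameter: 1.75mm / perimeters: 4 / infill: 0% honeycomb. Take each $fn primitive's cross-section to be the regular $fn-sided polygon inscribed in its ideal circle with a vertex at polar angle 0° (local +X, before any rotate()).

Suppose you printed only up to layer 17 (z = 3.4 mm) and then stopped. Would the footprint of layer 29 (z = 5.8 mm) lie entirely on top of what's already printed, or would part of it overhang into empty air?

Compare the two slices. At z = 3.4: the cone (r1=3.5→r2=0.5) has section circumradius 2.744 here — a regular 6-gon (area = (6/2)·2.744²·sin(360°/6) = 19.57 mm²); the 12.5×13.5 cube at (10, 5.5) contributes its full rectangle (area 168.75 mm²); the cube at (1, 14.5) (footprint 30×10) is included at this height (area 300.00 mm²); Subtracting the remaining from the first: starting from the cone (19.57 mm²), the 12.5×13.5 cube at (10, 5.5) misses the remaining region (no effect); the 30×10 cube at (1, 14.5) misses the remaining region (no effect) — area = 19.57 mm². At z = 5.8: the cone contributes a regular 6-gon of circumradius 2.211 (interpolated between r1=3.5 and r2=0.5 at t=0.430) (area = (6/2)·2.211²·sin(360°/6) = 12.70 mm²); the cube at (10, 5.5) is present — its section is the full 12.5×13.5 rectangle (area 168.75 mm²); the cube at (1, 14.5) is present — its section is the full 30×10 rectangle (area 300.00 mm²); Subtracting the remaining from the first: starting from the cone (12.70 mm²), the 12.5×13.5 cube at (10, 5.5) misses the remaining region (no effect); the 30×10 cube at (1, 14.5) misses the remaining region (no effect) — area = 12.70 mm². Checking containment: the cross-section at z = 5.8 is a subset of the cross-section at z = 3.4.

entirely on top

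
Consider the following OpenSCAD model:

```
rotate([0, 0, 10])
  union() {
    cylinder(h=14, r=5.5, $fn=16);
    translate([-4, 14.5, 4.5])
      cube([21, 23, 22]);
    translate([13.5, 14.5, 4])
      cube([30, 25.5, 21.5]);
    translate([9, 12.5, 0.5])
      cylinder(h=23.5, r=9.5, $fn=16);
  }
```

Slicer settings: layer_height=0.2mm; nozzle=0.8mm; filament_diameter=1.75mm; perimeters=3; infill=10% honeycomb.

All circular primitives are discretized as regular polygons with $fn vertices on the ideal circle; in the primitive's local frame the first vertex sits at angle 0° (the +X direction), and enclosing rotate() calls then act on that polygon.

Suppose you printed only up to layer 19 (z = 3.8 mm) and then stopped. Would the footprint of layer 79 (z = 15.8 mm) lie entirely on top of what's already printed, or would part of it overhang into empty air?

part overhangs

Compare the two slices. At z = 3.8: the cylinder: section is a regular 16-gon, circumradius r=5.5 (area = (16/2)·5.500²·sin(360°/16) = 92.61 mm²); the cube at (-4, 14.5) is absent (z outside [4.5, 26.5]); the cube at (13.5, 14.5) does not reach this height (z outside [4, 25.5]); the cylinder at (9, 12.5): section is a regular 16-gon, circumradius r=9.5 (area = (16/2)·9.500²·sin(360°/16) = 276.30 mm²); Merging all regions: the 2 present regions are separate (no shared area or edge), so areas and boundary lengths simply add and each stays a separate island — area = 368.91 mm²; (whole slice rotated 10° about Z — lengths, areas and connectivity unchanged). At z = 15.8: the cylinder is absent (z outside [0, 14]); the 21×23 cube at (-4, 14.5) contributes its full rectangle (area 483.00 mm²); the cube at (13.5, 14.5) (footprint 30×25.5) is included at this height (area 765.00 mm²); the r=9.5 cylinder at (9, 12.5) gives a regular 16-gon of circumradius 9.5 (constant along its height) (area = (16/2)·9.500²·sin(360°/16) = 276.30 mm²); Taking the union: the regions partially overlap — summed areas 1524.30 mm² minus the doubly-counted overlap 181.44 mm² gives 1342.85 mm² — area = 1342.85 mm²; (rotated 10° about Z; rotation is an isometry so areas/perimeters/island counts are preserved). Checking containment: at z = 15.8 the cross-section extends beyond the z = 3.8 cross-section by about 1066.56 mm².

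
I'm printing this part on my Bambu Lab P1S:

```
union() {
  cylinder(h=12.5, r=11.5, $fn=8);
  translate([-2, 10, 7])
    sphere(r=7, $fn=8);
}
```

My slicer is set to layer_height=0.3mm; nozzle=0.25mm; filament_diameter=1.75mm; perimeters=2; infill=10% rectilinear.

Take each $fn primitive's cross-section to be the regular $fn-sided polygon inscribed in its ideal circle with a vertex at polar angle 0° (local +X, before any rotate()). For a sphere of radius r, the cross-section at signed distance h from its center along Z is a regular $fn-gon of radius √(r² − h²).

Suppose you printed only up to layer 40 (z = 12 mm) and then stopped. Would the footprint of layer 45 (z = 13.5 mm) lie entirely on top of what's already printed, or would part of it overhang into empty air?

Compare the two slices. At z = 12: the r=11.5 cylinder contributes a regular 8-gon of circumradius 11.5 (area = (8/2)·11.500²·sin(360°/8) = 374.06 mm²); the r=7 sphere at (-2, 10) contributes a regular 8-gon of circumradius √(7²−5²) = 4.899 (area = (8/2)·4.899²·sin(360°/8) = 67.88 mm²); Combining (union): the regions partially overlap — summed areas 441.94 mm² minus the doubly-counted overlap 37.34 mm² gives 404.60 mm² — area = 404.60 mm². At z = 13.5: the cylinder does not reach this height (z outside [0, 12.5]); the sphere at (-2, 10): section is a regular 8-gon, circumradius = √(r²−h²) = √(7²−6.5²) = 2.598 (area = (8/2)·2.598²·sin(360°/8) = 19.09 mm²); Combining (union): only the r=7 sphere at (-2, 10) is present, so the union is just that shape — area = 19.09 mm². Checking containment: the cross-section at z = 13.5 is a subset of the cross-section at z = 12.

entirely on top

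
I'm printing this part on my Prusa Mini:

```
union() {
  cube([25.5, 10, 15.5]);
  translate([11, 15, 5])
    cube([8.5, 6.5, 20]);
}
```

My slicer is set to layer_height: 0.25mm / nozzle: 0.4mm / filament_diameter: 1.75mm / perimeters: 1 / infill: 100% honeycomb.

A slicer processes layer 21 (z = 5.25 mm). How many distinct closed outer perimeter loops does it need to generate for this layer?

2

At z = 5.25 mm: the cube is present — its section is the full 25.5×10 rectangle; the cube at (11, 15) (footprint 8.5×6.5) is included at this height; Taking the union: the 2 present regions are separate (no shared area or edge), so areas and boundary lengths simply add and each stays a separate island — 2 connected regions. The result has 2 disconnected regions.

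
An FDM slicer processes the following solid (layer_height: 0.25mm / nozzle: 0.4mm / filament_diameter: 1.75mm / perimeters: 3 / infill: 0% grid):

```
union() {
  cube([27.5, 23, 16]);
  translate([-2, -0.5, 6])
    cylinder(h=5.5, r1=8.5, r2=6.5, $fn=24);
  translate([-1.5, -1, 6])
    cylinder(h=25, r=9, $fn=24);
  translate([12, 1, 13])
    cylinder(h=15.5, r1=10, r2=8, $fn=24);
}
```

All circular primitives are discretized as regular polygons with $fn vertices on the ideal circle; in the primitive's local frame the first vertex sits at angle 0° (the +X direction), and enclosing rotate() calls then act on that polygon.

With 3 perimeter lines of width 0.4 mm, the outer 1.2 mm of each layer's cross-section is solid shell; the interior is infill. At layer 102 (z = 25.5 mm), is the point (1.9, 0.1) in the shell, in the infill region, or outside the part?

At z = 25.5 mm: the cube is absent (z outside [0, 16]); the cone at (-2, -0.5) is absent (z outside [6, 11.5]); the r=9 cylinder at (-1.5, -1) contributes a regular 24-gon of circumradius 9; the cone at (12, 1) contributes a regular 24-gon of circumradius 8.387 (interpolated between r1=10 and r2=8 at t=0.806); Combining (union): the regions partially overlap (shared area 26.34 mm²), so overlapping operands fuse into one piece — 1 connected region. Overall, the cross-section is a single solid region. The nearest boundary edge runs (4.86, 5.36)→(4.87, 5.36); distance from the point to it = 6.04 mm. The point is inside the cross-section and 6.04 mm from the nearest boundary — more than the 1.2 mm shell width (3 × 0.4), so it's in the infill interior.

infill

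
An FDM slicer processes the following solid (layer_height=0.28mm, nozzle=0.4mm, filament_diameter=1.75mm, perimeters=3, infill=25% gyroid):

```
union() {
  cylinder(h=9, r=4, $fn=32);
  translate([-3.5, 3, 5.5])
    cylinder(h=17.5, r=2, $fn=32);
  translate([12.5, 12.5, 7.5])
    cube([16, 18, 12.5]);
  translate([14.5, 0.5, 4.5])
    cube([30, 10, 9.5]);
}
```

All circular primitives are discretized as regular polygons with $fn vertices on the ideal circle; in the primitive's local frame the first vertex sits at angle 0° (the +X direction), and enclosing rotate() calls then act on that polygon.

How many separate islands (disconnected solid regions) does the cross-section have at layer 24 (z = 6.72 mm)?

At z = 6.72 mm: the r=4 cylinder contributes a regular 32-gon of circumradius 4; the r=2 cylinder at (-3.5, 3) contributes a regular 32-gon of circumradius 2; the cube at (12.5, 12.5) is not intersected at this z (z outside [7.5, 20]); the cube at (14.5, 0.5) is present — its section is the full 30×10 rectangle; Combining (union): the regions partially overlap (shared area 3.29 mm²), so overlapping operands fuse into one piece — 2 connected regions. Overall, the cross-section has 2 separate islands. Island count = 2.

2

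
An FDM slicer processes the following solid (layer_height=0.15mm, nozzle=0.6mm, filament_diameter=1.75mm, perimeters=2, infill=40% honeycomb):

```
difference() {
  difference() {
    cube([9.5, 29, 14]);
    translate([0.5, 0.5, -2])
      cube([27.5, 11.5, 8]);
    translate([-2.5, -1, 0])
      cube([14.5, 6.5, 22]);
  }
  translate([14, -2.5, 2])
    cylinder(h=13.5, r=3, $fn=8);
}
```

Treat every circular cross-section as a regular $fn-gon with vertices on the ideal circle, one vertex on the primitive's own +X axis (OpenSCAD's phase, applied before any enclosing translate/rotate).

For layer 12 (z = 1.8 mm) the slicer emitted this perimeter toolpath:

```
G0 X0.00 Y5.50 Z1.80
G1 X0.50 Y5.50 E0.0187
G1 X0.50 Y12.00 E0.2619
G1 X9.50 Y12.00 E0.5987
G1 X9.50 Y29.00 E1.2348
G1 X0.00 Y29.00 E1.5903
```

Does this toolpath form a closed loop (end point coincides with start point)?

Start point (G0): (0.00, 5.50). End point (last G1): the path does not return to the start — open.

no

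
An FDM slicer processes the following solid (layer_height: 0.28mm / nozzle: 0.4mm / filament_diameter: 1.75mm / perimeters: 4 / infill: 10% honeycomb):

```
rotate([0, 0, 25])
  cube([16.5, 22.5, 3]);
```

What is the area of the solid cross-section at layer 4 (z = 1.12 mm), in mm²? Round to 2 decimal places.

371.25 mm²

At z = 1.12 mm: the cube (footprint 16.5×22.5) is included at this height (area 371.25 mm²); (whole slice rotated 25° about Z — lengths, areas and connectivity unchanged). Overall, the cross-section is a single solid region. Net area = 371.25 mm².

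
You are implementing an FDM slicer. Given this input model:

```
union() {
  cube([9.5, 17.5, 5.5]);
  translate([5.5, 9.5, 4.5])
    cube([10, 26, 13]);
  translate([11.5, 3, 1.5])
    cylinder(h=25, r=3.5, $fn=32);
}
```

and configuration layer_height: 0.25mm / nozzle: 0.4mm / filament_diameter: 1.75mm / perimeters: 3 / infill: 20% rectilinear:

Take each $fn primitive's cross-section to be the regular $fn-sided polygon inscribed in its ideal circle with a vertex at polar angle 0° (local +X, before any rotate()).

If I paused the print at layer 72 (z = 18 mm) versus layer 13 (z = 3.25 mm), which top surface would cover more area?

layer 13 (z = 3.25 mm)

Layer 72 (z = 18): the cube is not intersected at this z (z outside [0, 5.5]); the cube at (5.5, 9.5) is absent (z outside [4.5, 17.5]); the r=3.5 cylinder at (11.5, 3) gives a regular 32-gon of circumradius 3.5 (constant along its height) (area = (32/2)·3.500²·sin(360°/32) = 38.24 mm²); Merging all regions: only the r=3.5 cylinder at (11.5, 3) is present, so the union is just that shape — area = 38.24 mm². So its area = 38.24 mm². Layer 13 (z = 3.25): the cube (footprint 9.5×17.5) is included at this height (area 166.25 mm²); the cube at (5.5, 9.5) is absent (z outside [4.5, 17.5]); the r=3.5 cylinder at (11.5, 3) contributes a regular 32-gon of circumradius 3.5 (area = (32/2)·3.500²·sin(360°/32) = 38.24 mm²); Merging all regions: the regions partially overlap — summed areas 204.49 mm² minus the doubly-counted overlap 5.97 mm² gives 198.52 mm² — area = 198.52 mm². So its area = 198.52 mm². Layer 13 is larger (198.52 vs 38.24 mm²).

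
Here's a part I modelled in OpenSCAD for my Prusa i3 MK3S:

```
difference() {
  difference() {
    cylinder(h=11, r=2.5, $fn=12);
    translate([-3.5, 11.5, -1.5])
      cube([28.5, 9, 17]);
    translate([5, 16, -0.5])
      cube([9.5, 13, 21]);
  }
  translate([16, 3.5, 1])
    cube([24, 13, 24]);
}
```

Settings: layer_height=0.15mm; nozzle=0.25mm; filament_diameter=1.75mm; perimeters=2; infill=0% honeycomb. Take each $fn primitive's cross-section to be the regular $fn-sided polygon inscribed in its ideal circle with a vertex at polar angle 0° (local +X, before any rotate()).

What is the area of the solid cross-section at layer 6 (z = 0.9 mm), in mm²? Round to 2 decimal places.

At z = 0.9 mm: the cylinder: section is a regular 12-gon, circumradius r=2.5 (area = (12/2)·2.500²·sin(360°/12) = 18.75 mm²); the cube at (-3.5, 11.5) (footprint 28.5×9) is included at this height (area 256.50 mm²); the 9.5×13 cube at (5, 16) contributes its full rectangle (area 123.50 mm²); Taking the first minus the rest: starting from the r=2.5 cylinder (18.75 mm²), the 28.5×9 cube at (-3.5, 11.5) misses the remaining region (no effect); the 9.5×13 cube at (5, 16) misses the remaining region (no effect) — area = 18.75 mm²; the cube at (16, 3.5) does not reach this height (z outside [1, 25]); Taking the first minus the rest: none of the subtracted shapes is present at this height, so that combined region is unchanged — area = 18.75 mm². Overall, the cross-section is a single solid region. Net area = 18.75 mm².

18.75 mm²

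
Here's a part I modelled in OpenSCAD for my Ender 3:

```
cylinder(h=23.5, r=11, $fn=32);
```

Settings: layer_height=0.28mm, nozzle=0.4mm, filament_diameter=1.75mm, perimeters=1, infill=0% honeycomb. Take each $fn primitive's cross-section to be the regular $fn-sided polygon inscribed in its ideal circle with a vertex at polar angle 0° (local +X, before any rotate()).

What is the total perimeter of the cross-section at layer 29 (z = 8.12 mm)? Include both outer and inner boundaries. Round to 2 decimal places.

At z = 8.12 mm: the r=11 cylinder gives a regular 32-gon of circumradius 11 (constant along its height) (perimeter = 2·32·11.000·sin(180°/32) = 69.00 mm). Overall, the cross-section is a single solid region. Total boundary length (outer) = 69.00 mm.

69.00 mm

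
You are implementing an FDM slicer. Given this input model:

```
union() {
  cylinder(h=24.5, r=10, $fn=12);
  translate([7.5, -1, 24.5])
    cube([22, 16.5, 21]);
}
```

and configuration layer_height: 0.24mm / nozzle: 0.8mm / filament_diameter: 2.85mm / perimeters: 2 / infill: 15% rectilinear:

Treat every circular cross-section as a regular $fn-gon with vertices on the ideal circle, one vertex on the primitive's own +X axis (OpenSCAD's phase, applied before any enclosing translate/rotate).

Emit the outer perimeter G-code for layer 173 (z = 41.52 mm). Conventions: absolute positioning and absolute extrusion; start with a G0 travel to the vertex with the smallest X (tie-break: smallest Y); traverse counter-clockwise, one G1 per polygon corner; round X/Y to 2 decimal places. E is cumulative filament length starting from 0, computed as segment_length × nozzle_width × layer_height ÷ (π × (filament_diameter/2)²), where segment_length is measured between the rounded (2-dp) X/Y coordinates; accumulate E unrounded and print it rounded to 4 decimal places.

At z = 41.52 mm: the cylinder is not intersected at this z (z outside [0, 24.5]); the cube at (7.5, -1) (footprint 22×16.5) is included at this height; Merging all regions: only the 22×16.5 cube at (7.5, -1) is present, so the union is just that shape — 1 connected region. The outline is a single polygon with 4 vertices. Extrusion per mm of travel: 0.8 × 0.24 / (π × 1.425²) = 0.030097. Accumulating E over each segment gives final E = 2.3175.

G0 X7.50 Y-1.00 Z41.52
G1 X29.50 Y-1.00 E0.6621
G1 X29.50 Y15.50 E1.1587
G1 X7.50 Y15.50 E1.8209
G1 X7.50 Y-1.00 E2.3175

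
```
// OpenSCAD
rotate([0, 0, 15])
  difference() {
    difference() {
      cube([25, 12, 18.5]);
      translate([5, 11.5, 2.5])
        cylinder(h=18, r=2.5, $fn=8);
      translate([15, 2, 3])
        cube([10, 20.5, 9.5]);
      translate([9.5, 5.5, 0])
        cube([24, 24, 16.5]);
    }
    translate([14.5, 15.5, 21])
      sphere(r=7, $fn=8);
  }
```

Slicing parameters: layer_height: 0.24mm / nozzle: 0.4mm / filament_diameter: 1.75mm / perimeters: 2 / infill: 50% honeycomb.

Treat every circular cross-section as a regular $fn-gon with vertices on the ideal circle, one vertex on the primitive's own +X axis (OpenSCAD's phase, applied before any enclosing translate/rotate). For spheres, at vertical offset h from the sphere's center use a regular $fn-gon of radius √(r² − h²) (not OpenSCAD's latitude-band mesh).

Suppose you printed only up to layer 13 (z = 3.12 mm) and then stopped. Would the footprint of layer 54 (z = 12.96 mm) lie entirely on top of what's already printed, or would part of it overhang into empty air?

part overhangs

Compare the two slices. At z = 3.12: the 25×12 cube contributes its full rectangle (area 300.00 mm²); the r=2.5 cylinder at (5, 11.5) contributes a regular 8-gon of circumradius 2.5 (area = (8/2)·2.500²·sin(360°/8) = 17.68 mm²); the cube at (15, 2) (footprint 10×20.5) is included at this height (area 205.00 mm²); the 24×24 cube at (9.5, 5.5) contributes its full rectangle (area 576.00 mm²); Taking the first minus the rest: starting from the 25×12 cube (300.00 mm²), the r=2.5 cylinder at (5, 11.5) partially overlaps it — only the 11.24 mm² overlap (of its 17.68 mm²) is removed, clipping the outline; the 10×20.5 cube at (15, 2) partially overlaps it — only the 100.00 mm² overlap (of its 205.00 mm²) is removed, clipping the outline; the 24×24 cube at (9.5, 5.5) partially overlaps it — only the 35.75 mm² overlap (of its 576.00 mm²) is removed, clipping the outline — area = 153.01 mm²; the sphere at (14.5, 15.5) is not intersected at this z (|z−center|=17.880 > r=7); Subtracting the remaining from the first: none of the subtracted shapes is present at this height, so that combined region is unchanged — area = 153.01 mm²; (rotated 15° about Z; rotation is an isometry so areas/perimeters/island counts are preserved). At z = 12.96: the cube is present — its section is the full 25×12 rectangle (area 300.00 mm²); the r=2.5 cylinder at (5, 11.5) contributes a regular 8-gon of circumradius 2.5 (area = (8/2)·2.500²·sin(360°/8) = 17.68 mm²); the cube at (15, 2) does not reach this height (z outside [3, 12.5]); the cube at (9.5, 5.5) is present — its section is the full 24×24 rectangle (area 576.00 mm²); Subtracting the remaining from the first: starting from the 25×12 cube (300.00 mm²), the r=2.5 cylinder at (5, 11.5) partially overlaps it — only the 11.24 mm² overlap (of its 17.68 mm²) is removed, clipping the outline; the 24×24 cube at (9.5, 5.5) partially overlaps it — only the 100.75 mm² overlap (of its 576.00 mm²) is removed, clipping the outline — area = 188.01 mm²; the sphere at (14.5, 15.5) is absent (|z−center|=8.040 > r=7); Taking the first minus the rest: none of the subtracted shapes is present at this height, so the result so far is unchanged — area = 188.01 mm²; (whole slice rotated 15° about Z — lengths, areas and connectivity unchanged). Checking containment: at z = 12.96 the cross-section extends beyond the z = 3.12 cross-section by about 35.00 mm².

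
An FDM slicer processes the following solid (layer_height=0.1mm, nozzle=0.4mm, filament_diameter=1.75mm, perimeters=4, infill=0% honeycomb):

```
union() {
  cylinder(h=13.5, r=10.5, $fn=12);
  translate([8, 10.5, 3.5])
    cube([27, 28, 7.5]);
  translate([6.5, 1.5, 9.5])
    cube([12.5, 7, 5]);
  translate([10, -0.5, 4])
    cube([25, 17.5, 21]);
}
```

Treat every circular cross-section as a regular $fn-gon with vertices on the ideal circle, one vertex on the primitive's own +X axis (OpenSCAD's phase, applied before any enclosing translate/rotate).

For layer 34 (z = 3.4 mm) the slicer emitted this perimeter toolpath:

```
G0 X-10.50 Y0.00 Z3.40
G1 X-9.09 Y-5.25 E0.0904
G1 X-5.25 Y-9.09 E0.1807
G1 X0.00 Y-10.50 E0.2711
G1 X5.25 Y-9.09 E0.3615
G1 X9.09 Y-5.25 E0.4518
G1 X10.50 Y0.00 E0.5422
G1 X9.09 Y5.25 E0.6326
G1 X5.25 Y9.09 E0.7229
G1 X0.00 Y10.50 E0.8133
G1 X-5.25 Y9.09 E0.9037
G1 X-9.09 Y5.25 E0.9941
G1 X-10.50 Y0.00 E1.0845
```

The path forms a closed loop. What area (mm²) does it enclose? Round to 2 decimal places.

Apply the shoelace formula to the sequence of (X, Y) vertices; enclosed area = 330.63 mm².

330.63 mm²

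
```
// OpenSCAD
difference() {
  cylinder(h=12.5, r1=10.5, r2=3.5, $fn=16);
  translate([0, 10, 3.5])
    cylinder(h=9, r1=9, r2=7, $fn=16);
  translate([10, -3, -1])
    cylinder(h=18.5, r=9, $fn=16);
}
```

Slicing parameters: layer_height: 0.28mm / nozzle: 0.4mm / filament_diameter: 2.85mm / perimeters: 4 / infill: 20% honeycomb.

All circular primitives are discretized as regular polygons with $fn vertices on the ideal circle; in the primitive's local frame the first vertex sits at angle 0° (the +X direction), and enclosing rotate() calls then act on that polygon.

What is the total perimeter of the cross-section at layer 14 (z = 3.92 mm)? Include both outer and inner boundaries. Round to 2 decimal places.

40.76 mm

At z = 3.92 mm: the cone contributes a regular 16-gon of circumradius 8.305 (interpolated between r1=10.5 and r2=3.5 at t=0.314) (perimeter = 2·16·8.305·sin(180°/16) = 51.85 mm); the cone at (0, 10) (r1=9→r2=7) has section circumradius 8.907 here — a regular 16-gon (perimeter = 2·16·8.907·sin(180°/16) = 55.60 mm); the r=9 cylinder at (10, -3) gives a regular 16-gon of circumradius 9 (constant along its height) (perimeter = 2·16·9.000·sin(180°/16) = 56.19 mm); After the difference (first − rest): starting from the cone, the cone at (0, 10) partially overlaps it — only the 67.21 mm² overlap (of its 242.86 mm²) is removed, clipping the outline; the r=9 cylinder at (10, -3) partially overlaps it — only the 57.43 mm² overlap (of its 247.98 mm²) is removed, clipping the outline — boundary = 40.76 mm. Overall, the cross-section is a single solid region. Total boundary length (outer) = 40.76 mm.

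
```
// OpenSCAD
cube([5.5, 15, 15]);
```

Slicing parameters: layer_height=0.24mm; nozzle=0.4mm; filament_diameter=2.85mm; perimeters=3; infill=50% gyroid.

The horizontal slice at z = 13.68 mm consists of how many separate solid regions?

1

At z = 13.68 mm: the 5.5×15 cube contributes its full rectangle. The result has 1 disconnected region.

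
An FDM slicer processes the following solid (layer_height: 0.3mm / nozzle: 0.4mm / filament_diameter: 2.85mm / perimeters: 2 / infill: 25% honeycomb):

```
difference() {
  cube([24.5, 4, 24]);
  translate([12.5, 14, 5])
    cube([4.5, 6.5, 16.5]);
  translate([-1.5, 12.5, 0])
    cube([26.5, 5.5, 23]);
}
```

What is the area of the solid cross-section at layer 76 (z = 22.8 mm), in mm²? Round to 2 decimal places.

At z = 22.8 mm: the cube is present — its section is the full 24.5×4 rectangle (area 98.00 mm²); the cube at (12.5, 14) is not intersected at this z (z outside [5, 21.5]); the cube at (-1.5, 12.5) is present — its section is the full 26.5×5.5 rectangle (area 145.75 mm²); After the difference (first − rest): starting from the 24.5×4 cube (98.00 mm²), the 26.5×5.5 cube at (-1.5, 12.5) misses the remaining region (no effect) — area = 98.00 mm². Overall, the cross-section is a single solid region. Net area = 98.00 mm².

98.00 mm²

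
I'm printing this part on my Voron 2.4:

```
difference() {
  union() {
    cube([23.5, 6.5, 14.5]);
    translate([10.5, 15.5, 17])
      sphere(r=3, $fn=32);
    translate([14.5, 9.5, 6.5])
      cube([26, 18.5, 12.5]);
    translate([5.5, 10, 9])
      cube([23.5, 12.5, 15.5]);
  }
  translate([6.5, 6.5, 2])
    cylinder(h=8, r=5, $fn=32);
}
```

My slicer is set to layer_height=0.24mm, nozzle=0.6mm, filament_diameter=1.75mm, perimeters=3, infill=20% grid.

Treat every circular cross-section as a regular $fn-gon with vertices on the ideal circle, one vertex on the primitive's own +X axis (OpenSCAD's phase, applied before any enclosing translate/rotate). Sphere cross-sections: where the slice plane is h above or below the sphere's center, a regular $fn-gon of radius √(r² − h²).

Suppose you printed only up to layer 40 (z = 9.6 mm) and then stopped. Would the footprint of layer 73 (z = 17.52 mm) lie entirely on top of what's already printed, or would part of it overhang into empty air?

Compare the two slices. At z = 9.6: the 23.5×6.5 cube contributes its full rectangle (area 152.75 mm²); the sphere at (10.5, 15.5) is absent (|z−center|=7.400 > r=3); the cube at (14.5, 9.5) is present — its section is the full 26×18.5 rectangle (area 481.00 mm²); the cube at (5.5, 10) (footprint 23.5×12.5) is included at this height (area 293.75 mm²); Combining (union): the regions partially overlap — summed areas 927.50 mm² minus the doubly-counted overlap 181.25 mm² gives 746.25 mm² — area = 746.25 mm²; the r=5 cylinder at (6.5, 6.5) gives a regular 32-gon of circumradius 5 (constant along its height) (area = (32/2)·5.000²·sin(360°/32) = 78.04 mm²); After the difference (first − rest): starting from that combined region (746.25 mm²), the r=5 cylinder at (6.5, 6.5) partially overlaps it — only the 44.10 mm² overlap (of its 78.04 mm²) is removed, clipping the outline — area = 702.15 mm². At z = 17.52: the cube is absent (z outside [0, 14.5]); the r=3 sphere at (10.5, 15.5) slices to a regular 32-gon of circumradius 2.955 (√(r²−h²) with h=0.52 from center) (area = (32/2)·2.955²·sin(360°/32) = 27.25 mm²); the 26×18.5 cube at (14.5, 9.5) contributes its full rectangle (area 481.00 mm²); the cube at (5.5, 10) is present — its section is the full 23.5×12.5 rectangle (area 293.75 mm²); Combining (union): the regions partially overlap — summed areas 802.00 mm² minus the doubly-counted overlap 208.50 mm² gives 593.50 mm² — area = 593.50 mm²; the cylinder at (6.5, 6.5) is not intersected at this z (z outside [2, 10]); Taking the first minus the rest: none of the subtracted shapes is present at this height, so that combined region is unchanged — area = 593.50 mm². Checking containment: at z = 17.52 the cross-section extends beyond the z = 9.6 cross-section by about 5.08 mm².

part overhangs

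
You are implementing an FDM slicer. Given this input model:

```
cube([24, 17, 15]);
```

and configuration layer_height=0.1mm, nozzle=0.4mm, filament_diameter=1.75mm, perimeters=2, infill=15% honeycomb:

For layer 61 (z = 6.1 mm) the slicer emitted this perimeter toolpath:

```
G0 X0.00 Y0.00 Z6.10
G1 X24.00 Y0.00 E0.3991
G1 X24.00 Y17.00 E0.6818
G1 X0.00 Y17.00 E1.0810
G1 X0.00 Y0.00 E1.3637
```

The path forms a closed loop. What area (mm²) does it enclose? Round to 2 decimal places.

408.00 mm²

Apply the shoelace formula to the sequence of (X, Y) vertices; enclosed area = 408.00 mm².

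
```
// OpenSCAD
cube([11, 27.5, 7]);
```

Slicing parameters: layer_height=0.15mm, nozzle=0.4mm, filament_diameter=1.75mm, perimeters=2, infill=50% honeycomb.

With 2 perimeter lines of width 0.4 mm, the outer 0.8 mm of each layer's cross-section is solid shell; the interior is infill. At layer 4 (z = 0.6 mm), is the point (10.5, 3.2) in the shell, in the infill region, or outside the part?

shell

At z = 0.6 mm: the cube (footprint 11×27.5) is included at this height. Overall, the cross-section is a single solid region. The nearest boundary edge runs (11.00, 0.00)→(11.00, 27.50); distance from the point to it = 0.50 mm. The point is inside the cross-section, 0.50 mm from the nearest boundary — within the 0.8 mm shell band (2 × 0.4).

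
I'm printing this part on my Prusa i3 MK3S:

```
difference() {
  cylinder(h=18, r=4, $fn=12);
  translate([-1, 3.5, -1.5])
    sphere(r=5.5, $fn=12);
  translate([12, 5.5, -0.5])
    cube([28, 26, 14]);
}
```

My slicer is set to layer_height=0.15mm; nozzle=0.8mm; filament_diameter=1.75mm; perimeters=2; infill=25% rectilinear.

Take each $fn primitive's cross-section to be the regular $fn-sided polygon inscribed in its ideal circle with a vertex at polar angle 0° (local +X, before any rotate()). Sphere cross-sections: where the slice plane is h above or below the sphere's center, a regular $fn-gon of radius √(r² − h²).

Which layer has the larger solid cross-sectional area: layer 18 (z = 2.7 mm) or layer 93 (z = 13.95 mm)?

layer 93 (z = 13.95 mm)

Layer 18 (z = 2.7): the r=4 cylinder contributes a regular 12-gon of circumradius 4 (area = (12/2)·4.000²·sin(360°/12) = 48.00 mm²); the r=5.5 sphere at (-1, 3.5) slices to a regular 12-gon of circumradius 3.551 (√(r²−h²) with h=4.2 from center) (area = (12/2)·3.551²·sin(360°/12) = 37.83 mm²); the cube at (12, 5.5) is present — its section is the full 28×26 rectangle (area 728.00 mm²); Subtracting the remaining from the first: starting from the r=4 cylinder (48.00 mm²), the r=5.5 sphere at (-1, 3.5) partially overlaps it — only the 16.97 mm² overlap (of its 37.83 mm²) is removed, clipping the outline; the 28×26 cube at (12, 5.5) misses the remaining region (no effect) — area = 31.03 mm². So its area = 31.03 mm². Layer 93 (z = 13.95): the r=4 cylinder gives a regular 12-gon of circumradius 4 (constant along its height) (area = (12/2)·4.000²·sin(360°/12) = 48.00 mm²); the sphere at (-1, 3.5) does not reach this height (|z−center|=15.450 > r=5.5); the cube at (12, 5.5) is absent (z outside [-0.5, 13.5]); After the difference (first − rest): none of the subtracted shapes is present at this height, so the r=4 cylinder is unchanged — area = 48.00 mm². So its area = 48.00 mm². Layer 93 is larger (48.00 vs 31.03 mm²).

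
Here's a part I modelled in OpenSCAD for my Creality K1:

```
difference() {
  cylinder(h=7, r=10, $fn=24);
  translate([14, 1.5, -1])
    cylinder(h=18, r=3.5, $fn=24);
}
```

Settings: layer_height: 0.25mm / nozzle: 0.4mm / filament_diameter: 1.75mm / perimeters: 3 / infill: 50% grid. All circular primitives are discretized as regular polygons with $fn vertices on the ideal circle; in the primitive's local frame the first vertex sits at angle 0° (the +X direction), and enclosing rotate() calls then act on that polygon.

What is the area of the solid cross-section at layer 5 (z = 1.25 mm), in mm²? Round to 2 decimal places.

At z = 1.25 mm: the r=10 cylinder gives a regular 24-gon of circumradius 10 (constant along its height) (area = (24/2)·10.000²·sin(360°/24) = 310.58 mm²); the r=3.5 cylinder at (14, 1.5) contributes a regular 24-gon of circumradius 3.5 (area = (24/2)·3.500²·sin(360°/24) = 38.05 mm²); Subtracting the remaining from the first: starting from the r=10 cylinder (310.58 mm²), the r=3.5 cylinder at (14, 1.5) misses the remaining region (no effect) — area = 310.58 mm². Overall, the cross-section is a single solid region. Net area = 310.58 mm².

310.58 mm²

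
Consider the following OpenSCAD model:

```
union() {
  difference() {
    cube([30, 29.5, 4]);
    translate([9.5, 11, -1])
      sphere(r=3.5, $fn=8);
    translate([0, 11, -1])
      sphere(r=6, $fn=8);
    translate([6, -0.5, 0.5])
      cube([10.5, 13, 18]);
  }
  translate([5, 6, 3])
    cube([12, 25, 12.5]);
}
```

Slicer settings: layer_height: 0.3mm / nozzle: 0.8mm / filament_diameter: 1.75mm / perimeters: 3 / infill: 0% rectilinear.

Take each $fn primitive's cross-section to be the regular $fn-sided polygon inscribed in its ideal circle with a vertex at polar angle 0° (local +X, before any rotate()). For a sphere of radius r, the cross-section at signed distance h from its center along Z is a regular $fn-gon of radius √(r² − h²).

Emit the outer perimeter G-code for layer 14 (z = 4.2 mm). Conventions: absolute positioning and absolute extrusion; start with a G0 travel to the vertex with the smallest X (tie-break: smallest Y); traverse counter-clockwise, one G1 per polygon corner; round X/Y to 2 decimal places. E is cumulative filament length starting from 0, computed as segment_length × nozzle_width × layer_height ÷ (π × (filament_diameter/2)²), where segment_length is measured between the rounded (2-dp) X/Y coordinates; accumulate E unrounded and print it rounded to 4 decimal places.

At z = 4.2 mm: the cube is absent (z outside [0, 4]); the sphere at (9.5, 11) is not intersected at this z (|z−center|=5.200 > r=3.5); the sphere at (0, 11): section is a regular 8-gon, circumradius = √(r²−h²) = √(6²−5.2²) = 2.993; the cube at (6, -0.5) (footprint 10.5×13) is included at this height; Taking the first minus the rest: the first operand is absent here, so nothing remains; the cube at (5, 6) is present — its section is the full 12×25 rectangle; Taking the union: only the 12×25 cube at (5, 6) is present, so the union is just that shape — 1 connected region. The outline is a single polygon with 4 vertices. Extrusion per mm of travel: 0.8 × 0.3 / (π × 0.875²) = 0.099780. Accumulating E over each segment gives final E = 7.3837.

G0 X5.00 Y6.00 Z4.20
G1 X17.00 Y6.00 E1.1974
G1 X17.00 Y31.00 E3.6919
G1 X5.00 Y31.00 E4.8892
G1 X5.00 Y6.00 E7.3837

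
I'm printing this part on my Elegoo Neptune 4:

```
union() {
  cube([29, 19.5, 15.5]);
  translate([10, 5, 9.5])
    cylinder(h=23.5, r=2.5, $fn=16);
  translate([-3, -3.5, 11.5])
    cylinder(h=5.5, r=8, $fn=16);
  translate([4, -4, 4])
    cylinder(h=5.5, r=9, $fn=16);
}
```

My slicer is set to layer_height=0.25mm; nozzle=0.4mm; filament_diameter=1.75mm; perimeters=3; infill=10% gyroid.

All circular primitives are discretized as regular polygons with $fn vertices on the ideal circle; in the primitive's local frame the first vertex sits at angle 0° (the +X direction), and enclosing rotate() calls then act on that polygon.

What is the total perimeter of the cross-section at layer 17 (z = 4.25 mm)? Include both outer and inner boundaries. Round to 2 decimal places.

123.25 mm

At z = 4.25 mm: the 29×19.5 cube contributes its full rectangle (perimeter 97.00 mm); the cylinder at (10, 5) does not reach this height (z outside [9.5, 33]); the cylinder at (-3, -3.5) is absent (z outside [11.5, 17]); the r=9 cylinder at (4, -4) gives a regular 16-gon of circumradius 9 (constant along its height) (perimeter = 2·16·9.000·sin(180°/16) = 56.19 mm); Taking the union: the regions partially overlap (shared area 45.99 mm²), so the edge portions inside another operand are dropped and the merged outline is re-measured after clipping — boundary = 123.25 mm. Overall, the cross-section is a single solid region. Total boundary length (outer) = 123.25 mm.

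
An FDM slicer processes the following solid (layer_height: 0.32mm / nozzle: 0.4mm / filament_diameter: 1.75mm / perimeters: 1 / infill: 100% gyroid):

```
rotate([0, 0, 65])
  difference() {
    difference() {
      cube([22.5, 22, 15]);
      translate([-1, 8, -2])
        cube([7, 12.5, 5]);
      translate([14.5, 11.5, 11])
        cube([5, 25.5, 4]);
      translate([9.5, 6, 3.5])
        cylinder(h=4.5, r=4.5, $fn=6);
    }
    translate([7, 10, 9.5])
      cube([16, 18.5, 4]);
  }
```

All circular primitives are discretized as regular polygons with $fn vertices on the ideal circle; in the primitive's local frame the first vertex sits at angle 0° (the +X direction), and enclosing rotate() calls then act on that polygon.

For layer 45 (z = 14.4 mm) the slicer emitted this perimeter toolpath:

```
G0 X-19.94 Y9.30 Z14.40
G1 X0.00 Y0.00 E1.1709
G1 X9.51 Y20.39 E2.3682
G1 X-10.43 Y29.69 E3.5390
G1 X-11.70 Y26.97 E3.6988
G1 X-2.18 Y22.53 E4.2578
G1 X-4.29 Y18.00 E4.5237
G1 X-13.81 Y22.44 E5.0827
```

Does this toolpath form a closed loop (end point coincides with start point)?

no

Start point (G0): (-19.94, 9.30). End point (last G1): the path does not return to the start — open.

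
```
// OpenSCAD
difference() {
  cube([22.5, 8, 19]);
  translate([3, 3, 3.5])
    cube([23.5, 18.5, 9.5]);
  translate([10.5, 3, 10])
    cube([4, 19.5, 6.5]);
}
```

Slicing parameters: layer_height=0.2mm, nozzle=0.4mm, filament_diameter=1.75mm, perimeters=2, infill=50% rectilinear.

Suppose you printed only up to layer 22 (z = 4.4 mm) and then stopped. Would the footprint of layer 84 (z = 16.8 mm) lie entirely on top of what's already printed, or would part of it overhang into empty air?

Compare the two slices. At z = 4.4: the cube (footprint 22.5×8) is included at this height (area 180.00 mm²); the 23.5×18.5 cube at (3, 3) contributes its full rectangle (area 434.75 mm²); the cube at (10.5, 3) is not intersected at this z (z outside [10, 16.5]); After the difference (first − rest): starting from the 22.5×8 cube (180.00 mm²), the 23.5×18.5 cube at (3, 3) partially overlaps it — only the 97.50 mm² overlap (of its 434.75 mm²) is removed, clipping the outline — area = 82.50 mm². At z = 16.8: the cube is present — its section is the full 22.5×8 rectangle (area 180.00 mm²); the cube at (3, 3) is absent (z outside [3.5, 13]); the cube at (10.5, 3) is not intersected at this z (z outside [10, 16.5]); Subtracting the remaining from the first: none of the subtracted shapes is present at this height, so the 22.5×8 cube is unchanged — area = 180.00 mm². Checking containment: at z = 16.8 the cross-section extends beyond the z = 4.4 cross-section by about 97.50 mm².

part overhangs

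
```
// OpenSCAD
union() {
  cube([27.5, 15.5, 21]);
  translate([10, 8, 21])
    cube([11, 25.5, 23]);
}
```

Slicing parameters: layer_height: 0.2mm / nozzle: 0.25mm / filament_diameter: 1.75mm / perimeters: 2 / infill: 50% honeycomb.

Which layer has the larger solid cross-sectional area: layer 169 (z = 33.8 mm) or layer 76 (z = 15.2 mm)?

layer 76 (z = 15.2 mm)

Layer 169 (z = 33.8): the cube does not reach this height (z outside [0, 21]); the cube at (10, 8) (footprint 11×25.5) is included at this height (area 280.50 mm²); Taking the union: only the 11×25.5 cube at (10, 8) is present, so the union is just that shape — area = 280.50 mm². So its area = 280.50 mm². Layer 76 (z = 15.2): the 27.5×15.5 cube contributes its full rectangle (area 426.25 mm²); the cube at (10, 8) does not reach this height (z outside [21, 44]); Merging all regions: only the 27.5×15.5 cube is present, so the union is just that shape — area = 426.25 mm². So its area = 426.25 mm². Layer 76 is larger (426.25 vs 280.50 mm²).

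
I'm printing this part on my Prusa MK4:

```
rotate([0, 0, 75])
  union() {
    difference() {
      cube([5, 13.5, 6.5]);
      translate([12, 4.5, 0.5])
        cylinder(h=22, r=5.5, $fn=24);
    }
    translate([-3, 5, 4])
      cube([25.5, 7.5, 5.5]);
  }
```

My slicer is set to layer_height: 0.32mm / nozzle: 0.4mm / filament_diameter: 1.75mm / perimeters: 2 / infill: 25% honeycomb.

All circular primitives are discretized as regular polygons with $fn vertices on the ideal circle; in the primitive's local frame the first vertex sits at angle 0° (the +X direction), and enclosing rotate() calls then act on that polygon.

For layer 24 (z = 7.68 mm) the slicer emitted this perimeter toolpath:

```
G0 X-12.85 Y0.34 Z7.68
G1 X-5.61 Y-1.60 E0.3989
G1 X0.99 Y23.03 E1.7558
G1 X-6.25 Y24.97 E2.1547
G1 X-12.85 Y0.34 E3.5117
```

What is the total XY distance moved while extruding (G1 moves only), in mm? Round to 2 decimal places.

Sum the Euclidean lengths of each G1 segment: total = 65.99 mm.

65.99 mm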